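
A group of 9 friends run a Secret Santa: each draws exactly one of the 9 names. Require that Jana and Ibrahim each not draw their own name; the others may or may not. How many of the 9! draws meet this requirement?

287280

Let A_j be the event that the j-th constrained one is fixed. By inclusion-exclusion over the 2 events:
Σ_{j=0}^{2} (-1)^j C(2,j)(9-j)!
= C(2,0)·9! - C(2,1)·8! + C(2,2)·7!
= 362880 - 80640 + 5040
= 287280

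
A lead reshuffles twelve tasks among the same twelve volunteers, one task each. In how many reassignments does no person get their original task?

Use !n = (n-1)(!(n-1) + !(n-2)).
!12 = 11·(14684570 + 1334961) = 11·16019531 = 176214841

176214841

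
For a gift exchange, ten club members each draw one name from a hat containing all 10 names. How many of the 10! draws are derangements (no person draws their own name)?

1334961

The number of derangements of 10 is !10 = Σ_{k=0}^{10} (-1)^k·10!/k!
= 10! - 10!/1! + 10!/2! - 10!/3! + 10!/4! - 10!/5! + 10!/6! - 10!/7! + 10!/8! - 10!/9! + 10!/10!
= 3628800 - 3628800 + 1814400 - 604800 + 151200 - 30240 + 5040 - 720 + 90 - 10 + 1
= 1334961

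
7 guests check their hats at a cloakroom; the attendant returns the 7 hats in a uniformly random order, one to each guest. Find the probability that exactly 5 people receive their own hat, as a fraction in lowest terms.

1/240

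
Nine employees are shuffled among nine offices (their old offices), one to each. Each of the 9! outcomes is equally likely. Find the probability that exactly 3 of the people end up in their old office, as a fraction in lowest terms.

53/864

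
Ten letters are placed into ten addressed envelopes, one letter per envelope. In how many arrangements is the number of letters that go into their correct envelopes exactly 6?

1890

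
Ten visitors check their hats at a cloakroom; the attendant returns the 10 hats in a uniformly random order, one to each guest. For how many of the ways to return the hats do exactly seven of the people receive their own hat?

Choose which 7 of the 10 are fixed: C(10,7) = 120.
The other 3 form a derangement: !3 = 2.
Total: 120 × 2 = 240.

240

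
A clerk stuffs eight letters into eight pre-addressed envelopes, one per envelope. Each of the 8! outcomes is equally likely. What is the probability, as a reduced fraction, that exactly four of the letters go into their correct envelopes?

1/64

Favorable outcomes: C(8,4)·!4 = 70·9 = 630.
Total outcomes: 8! = 40320.
Probability = 630/40320 = 1/64.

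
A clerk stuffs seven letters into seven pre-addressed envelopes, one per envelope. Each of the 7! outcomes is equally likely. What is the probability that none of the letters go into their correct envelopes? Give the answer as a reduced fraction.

103/280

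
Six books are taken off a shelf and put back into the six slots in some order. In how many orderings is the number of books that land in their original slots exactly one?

Pick the single fixed position: C(6,1) = 6 ways.
The other 5 form a derangement: !5 = 44.
Total: 6 × 44 = 264.

264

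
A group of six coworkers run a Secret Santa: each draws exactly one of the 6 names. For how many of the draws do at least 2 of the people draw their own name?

# with exactly i fixed is C(6,i)·!(6-i); sum over i=2..6:
  i=2: C(6,2)·!4 = 15·9 = 135
  i=3: C(6,3)·!3 = 20·2 = 40
  i=4: C(6,4)·!2 = 15·1 = 15
  i=5: C(6,5)·!1 = 6·0 = 0
  i=6: C(6,6)·!0 = 1·1 = 1
Total = 191.

191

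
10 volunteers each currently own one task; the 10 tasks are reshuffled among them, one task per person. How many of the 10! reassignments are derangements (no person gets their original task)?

1334961

!10 is the nearest integer to 10!/e.
10! = 3628800, and 3628800/e ≈ 1334960.92, so !10 = 1334961.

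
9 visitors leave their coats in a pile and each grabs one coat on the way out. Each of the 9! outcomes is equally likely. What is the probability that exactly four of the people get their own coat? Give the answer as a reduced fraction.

Favorable outcomes: C(9,4)·!5 = 126·44 = 5544.
Total outcomes: 9! = 362880.
Probability = 5544/362880 = 11/720.

11/720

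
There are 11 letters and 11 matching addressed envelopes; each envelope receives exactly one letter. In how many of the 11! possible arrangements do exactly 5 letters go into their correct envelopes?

Choose which 5 of the 11 are fixed: C(11,5) = 462.
The remaining 6 must be deranged: !6 = 265.
Total: 462 × 265 = 122430.

122430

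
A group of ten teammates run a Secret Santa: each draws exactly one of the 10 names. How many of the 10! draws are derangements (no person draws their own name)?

1334961

Recurrence: !10 = 10·!9 + (-1)^10.
!10 = 10·133496 + 1 = 1334961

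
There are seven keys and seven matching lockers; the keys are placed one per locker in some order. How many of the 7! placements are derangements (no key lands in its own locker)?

1854

By inclusion-exclusion, !7 = Σ (-1)^k · 7!/k! for k=0..7
= 7! - 7!/1! + 7!/2! - 7!/3! + 7!/4! - 7!/5! + 7!/6! - 7!/7!
= 5040 - 5040 + 2520 - 840 + 210 - 42 + 7 - 1
= 1854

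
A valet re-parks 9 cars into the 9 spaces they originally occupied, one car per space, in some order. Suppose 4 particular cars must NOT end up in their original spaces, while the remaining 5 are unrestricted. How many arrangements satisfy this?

229080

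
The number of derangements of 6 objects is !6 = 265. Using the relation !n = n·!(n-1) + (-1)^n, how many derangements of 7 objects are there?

1854

!7 = 7·265 - 1 = 1854.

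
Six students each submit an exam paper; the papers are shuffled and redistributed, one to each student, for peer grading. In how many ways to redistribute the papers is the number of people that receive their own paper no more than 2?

664

# with exactly i fixed is C(6,i)·!(6-i); sum over i=0..2:
  i=0: C(6,0)·!6 = 1·265 = 265
  i=1: C(6,1)·!5 = 6·44 = 264
  i=2: C(6,2)·!4 = 15·9 = 135
Total = 664.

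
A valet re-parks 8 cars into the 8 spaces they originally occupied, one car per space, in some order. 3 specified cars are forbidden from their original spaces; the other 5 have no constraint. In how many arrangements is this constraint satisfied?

27240

Let A_j be the event that the j-th constrained one is fixed. By inclusion-exclusion over the 3 events:
Σ_{j=0}^{3} (-1)^j C(3,j)(8-j)!
= C(3,0)·8! - C(3,1)·7! + C(3,2)·6! - C(3,3)·5!
= 40320 - 15120 + 2160 - 120
= 27240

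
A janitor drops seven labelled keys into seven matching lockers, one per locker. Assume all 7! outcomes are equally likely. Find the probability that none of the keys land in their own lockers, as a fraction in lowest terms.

103/280

Favorable outcomes: !7 = 1854.
Total outcomes: 7! = 5040.
Probability = 1854/5040 = 103/280.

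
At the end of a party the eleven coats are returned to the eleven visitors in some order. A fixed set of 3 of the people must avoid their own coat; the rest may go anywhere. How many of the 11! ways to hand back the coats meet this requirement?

Inclusion-exclusion on the 3 forbidden self-matches:
Σ_{j=0}^{3} (-1)^j C(3,j)(11-j)!
= C(3,0)·11! - C(3,1)·10! + C(3,2)·9! - C(3,3)·8!
= 39916800 - 10886400 + 1088640 - 40320
= 30078720

30078720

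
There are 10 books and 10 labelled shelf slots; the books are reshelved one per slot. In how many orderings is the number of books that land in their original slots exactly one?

Choose which one of the 10 is fixed: C(10,1) = 10.
The other 9 form a derangement: !9 = 133496.
Total: 10 × 133496 = 1334960.

1334960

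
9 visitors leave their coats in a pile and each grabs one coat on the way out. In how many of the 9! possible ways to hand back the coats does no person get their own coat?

133496

By inclusion-exclusion, !9 = Σ (-1)^k · 9!/k! for k=0..9
= 9! - 9!/1! + 9!/2! - 9!/3! + 9!/4! - 9!/5! + 9!/6! - 9!/7! + 9!/8! - 9!/9!
= 362880 - 362880 + 181440 - 60480 + 15120 - 3024 + 504 - 72 + 9 - 1
= 133496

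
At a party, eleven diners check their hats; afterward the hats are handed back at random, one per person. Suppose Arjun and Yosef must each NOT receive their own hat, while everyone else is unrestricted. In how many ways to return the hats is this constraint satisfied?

33022080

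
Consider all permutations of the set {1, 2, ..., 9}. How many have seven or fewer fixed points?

362879

Sum C(9,i)·!(9-i) for i = 0..7:
  i=0: C(9,0)·!9 = 1·133496 = 133496
  i=1: C(9,1)·!8 = 9·14833 = 133497
  i=2: C(9,2)·!7 = 36·1854 = 66744
  i=3: C(9,3)·!6 = 84·265 = 22260
  i=4: C(9,4)·!5 = 126·44 = 5544
  i=5: C(9,5)·!4 = 126·9 = 1134
  i=6: C(9,6)·!3 = 84·2 = 168
  i=7: C(9,7)·!2 = 36·1 = 36
Total = 362879.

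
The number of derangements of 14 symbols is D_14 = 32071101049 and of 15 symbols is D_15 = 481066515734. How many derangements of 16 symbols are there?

D_16 = (16-1)·(D_15 + D_14) = 15·(481066515734 + 32071101049) = 15·513137616783 = 7697064251745.

7697064251745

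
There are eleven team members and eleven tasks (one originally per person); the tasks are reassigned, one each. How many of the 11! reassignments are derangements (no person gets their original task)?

Recurrence: !11 = 11·!10 + (-1)^11.
!11 = 11·1334961 - 1 = 14684570

14684570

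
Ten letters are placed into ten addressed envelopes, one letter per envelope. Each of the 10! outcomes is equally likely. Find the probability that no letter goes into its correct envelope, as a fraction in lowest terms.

16481/44800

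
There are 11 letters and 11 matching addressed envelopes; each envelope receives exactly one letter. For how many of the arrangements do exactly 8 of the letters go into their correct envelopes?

330

Choose which 8 of the 11 are fixed: C(11,8) = 165.
The remaining 3 must be deranged: !3 = 2.
Total: 165 × 2 = 330.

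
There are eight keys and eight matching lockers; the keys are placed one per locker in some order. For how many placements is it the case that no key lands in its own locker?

14833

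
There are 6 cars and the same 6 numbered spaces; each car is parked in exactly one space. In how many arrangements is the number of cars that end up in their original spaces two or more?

# with exactly i fixed is C(6,i)·!(6-i); sum over i=2..6:
  i=2: C(6,2)·!4 = 15·9 = 135
  i=3: C(6,3)·!3 = 20·2 = 40
  i=4: C(6,4)·!2 = 15·1 = 15
  i=5: C(6,5)·!1 = 6·0 = 0
  i=6: C(6,6)·!0 = 1·1 = 1
Total = 191.

191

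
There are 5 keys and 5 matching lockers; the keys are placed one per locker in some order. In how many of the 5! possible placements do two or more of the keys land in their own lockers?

Sum C(5,i)·!(5-i) for i = 2..5:
  i=2: C(5,2)·!3 = 10·2 = 20
  i=3: C(5,3)·!2 = 10·1 = 10
  i=4: C(5,4)·!1 = 5·0 = 0
  i=5: C(5,5)·!0 = 1·1 = 1
Total = 31.

31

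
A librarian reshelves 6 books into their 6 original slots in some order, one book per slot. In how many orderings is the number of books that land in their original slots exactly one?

264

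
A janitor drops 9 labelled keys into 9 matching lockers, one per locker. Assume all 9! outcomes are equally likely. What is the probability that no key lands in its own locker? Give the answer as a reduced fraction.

16687/45360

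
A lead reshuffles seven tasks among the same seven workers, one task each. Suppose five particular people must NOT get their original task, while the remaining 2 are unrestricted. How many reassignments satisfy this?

2428

Let A_j be the event that the j-th constrained one is fixed. By inclusion-exclusion over the 5 events:
Σ_{j=0}^{5} (-1)^j C(5,j)(7-j)!
= C(5,0)·7! - C(5,1)·6! + C(5,2)·5! - C(5,3)·4! + C(5,4)·3! - C(5,5)·2!
= 5040 - 3600 + 1200 - 240 + 30 - 2
= 2428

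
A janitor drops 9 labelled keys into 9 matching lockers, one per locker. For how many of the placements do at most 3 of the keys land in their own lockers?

# with exactly i fixed is C(9,i)·!(9-i); sum over i=0..3:
  i=0: C(9,0)·!9 = 1·133496 = 133496
  i=1: C(9,1)·!8 = 9·14833 = 133497
  i=2: C(9,2)·!7 = 36·1854 = 66744
  i=3: C(9,3)·!6 = 84·265 = 22260
Total = 355997.

355997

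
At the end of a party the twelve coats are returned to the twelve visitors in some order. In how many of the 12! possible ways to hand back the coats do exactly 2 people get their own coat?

88107426

Pick the 2 fixed positions: C(12,2) = 66 ways.
The other 10 form a derangement: !10 = 1334961.
Total: 66 × 1334961 = 88107426.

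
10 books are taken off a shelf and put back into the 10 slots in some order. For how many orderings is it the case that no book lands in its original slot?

1334961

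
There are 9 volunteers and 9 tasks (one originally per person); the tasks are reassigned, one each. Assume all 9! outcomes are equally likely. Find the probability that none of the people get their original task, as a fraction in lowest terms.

Favorable outcomes: !9 = 133496.
Total outcomes: 9! = 362880.
Probability = 133496/362880 = 16687/45360.

16687/45360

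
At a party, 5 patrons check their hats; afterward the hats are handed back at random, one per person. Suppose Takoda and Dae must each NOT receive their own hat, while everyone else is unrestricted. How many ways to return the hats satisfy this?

78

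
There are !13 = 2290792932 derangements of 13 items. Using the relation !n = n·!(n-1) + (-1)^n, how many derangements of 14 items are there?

32071101049

!14 = 14·2290792932 + 1 = 32071101049.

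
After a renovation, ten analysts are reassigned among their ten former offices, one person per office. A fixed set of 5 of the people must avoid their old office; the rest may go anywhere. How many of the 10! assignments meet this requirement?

Inclusion-exclusion on the 5 forbidden self-matches:
Σ_{j=0}^{5} (-1)^j C(5,j)(10-j)!
= C(5,0)·10! - C(5,1)·9! + C(5,2)·8! - C(5,3)·7! + C(5,4)·6! - C(5,5)·5!
= 3628800 - 1814400 + 403200 - 50400 + 3600 - 120
= 2170680

2170680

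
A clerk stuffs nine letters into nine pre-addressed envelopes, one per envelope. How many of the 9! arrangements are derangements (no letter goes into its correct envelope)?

133496

By inclusion-exclusion, !9 = Σ (-1)^k · 9!/k! for k=0..9
= 9! - 9!/1! + 9!/2! - 9!/3! + 9!/4! - 9!/5! + 9!/6! - 9!/7! + 9!/8! - 9!/9!
= 362880 - 362880 + 181440 - 60480 + 15120 - 3024 + 504 - 72 + 9 - 1
= 133496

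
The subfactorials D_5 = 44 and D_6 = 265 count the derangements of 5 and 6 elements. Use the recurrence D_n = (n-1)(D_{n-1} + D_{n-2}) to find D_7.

1854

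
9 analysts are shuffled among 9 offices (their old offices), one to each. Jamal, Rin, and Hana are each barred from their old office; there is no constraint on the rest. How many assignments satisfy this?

Let A_j be the event that the j-th constrained one is fixed. By inclusion-exclusion over the 3 events:
Σ_{j=0}^{3} (-1)^j C(3,j)(9-j)!
= C(3,0)·9! - C(3,1)·8! + C(3,2)·7! - C(3,3)·6!
= 362880 - 120960 + 15120 - 720
= 256320

256320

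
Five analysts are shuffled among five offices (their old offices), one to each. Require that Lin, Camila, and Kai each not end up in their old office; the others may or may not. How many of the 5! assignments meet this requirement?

Inclusion-exclusion on the 3 forbidden self-matches:
Σ_{j=0}^{3} (-1)^j C(3,j)(5-j)!
= C(3,0)·5! - C(3,1)·4! + C(3,2)·3! - C(3,3)·2!
= 120 - 72 + 18 - 2
= 64

64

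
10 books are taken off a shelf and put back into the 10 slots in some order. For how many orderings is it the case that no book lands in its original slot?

1334961

The number of derangements of 10 is !10 = Σ_{k=0}^{10} (-1)^k·10!/k!
= 10! - 10!/1! + 10!/2! - 10!/3! + 10!/4! - 10!/5! + 10!/6! - 10!/7! + 10!/8! - 10!/9! + 10!/10!
= 3628800 - 3628800 + 1814400 - 604800 + 151200 - 30240 + 5040 - 720 + 90 - 10 + 1
= 1334961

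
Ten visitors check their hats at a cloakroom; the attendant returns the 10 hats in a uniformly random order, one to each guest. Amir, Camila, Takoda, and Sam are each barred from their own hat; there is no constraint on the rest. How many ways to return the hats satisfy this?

Let A_j be the event that the j-th constrained one is fixed. By inclusion-exclusion over the 4 events:
Σ_{j=0}^{4} (-1)^j C(4,j)(10-j)!
= C(4,0)·10! - C(4,1)·9! + C(4,2)·8! - C(4,3)·7! + C(4,4)·6!
= 3628800 - 1451520 + 241920 - 20160 + 720
= 2399760

2399760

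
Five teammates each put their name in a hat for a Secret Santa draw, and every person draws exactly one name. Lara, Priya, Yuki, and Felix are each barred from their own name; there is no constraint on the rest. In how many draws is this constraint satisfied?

53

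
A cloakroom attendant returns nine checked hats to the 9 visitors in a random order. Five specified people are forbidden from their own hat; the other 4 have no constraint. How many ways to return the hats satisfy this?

205056

Inclusion-exclusion on the 5 forbidden self-matches:
Σ_{j=0}^{5} (-1)^j C(5,j)(9-j)!
= C(5,0)·9! - C(5,1)·8! + C(5,2)·7! - C(5,3)·6! + C(5,4)·5! - C(5,5)·4!
= 362880 - 201600 + 50400 - 7200 + 600 - 24
= 205056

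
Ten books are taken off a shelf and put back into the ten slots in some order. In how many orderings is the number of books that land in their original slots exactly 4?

55650

Choose which 4 of the 10 are fixed: C(10,4) = 210.
The remaining 6 must be deranged: !6 = 265.
Total: 210 × 265 = 55650.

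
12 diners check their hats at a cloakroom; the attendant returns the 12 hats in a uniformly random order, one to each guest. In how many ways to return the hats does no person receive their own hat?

176214841

!12 is the nearest integer to 12!/e.
12! = 479001600, and 479001600/e ≈ 176214840.93, so !12 = 176214841.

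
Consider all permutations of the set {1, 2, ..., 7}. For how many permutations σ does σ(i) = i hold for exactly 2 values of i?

924

Pick the 2 fixed positions: C(7,2) = 21 ways.
The remaining 5 must be deranged: !5 = 44.
Total: 21 × 44 = 924.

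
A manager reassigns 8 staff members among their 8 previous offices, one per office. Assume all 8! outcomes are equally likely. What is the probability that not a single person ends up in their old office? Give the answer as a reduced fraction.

2119/5760

Favorable outcomes: !8 = 14833.
Total outcomes: 8! = 40320.
Probability = 14833/40320 = 2119/5760.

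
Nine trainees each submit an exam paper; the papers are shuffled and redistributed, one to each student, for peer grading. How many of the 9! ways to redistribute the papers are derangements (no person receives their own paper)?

133496

Recurrence: !9 = 8·(!8 + !7).
!9 = 8·(14833 + 1854) = 8·16687 = 133496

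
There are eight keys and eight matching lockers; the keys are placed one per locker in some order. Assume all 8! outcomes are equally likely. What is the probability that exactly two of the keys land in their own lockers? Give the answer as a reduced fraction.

Favorable outcomes: C(8,2)·!6 = 28·265 = 7420.
Total outcomes: 8! = 40320.
Probability = 7420/40320 = 53/288.

53/288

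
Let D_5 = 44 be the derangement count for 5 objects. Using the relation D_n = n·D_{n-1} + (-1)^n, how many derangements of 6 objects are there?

265

D_6 = 6·44 + 1 = 265.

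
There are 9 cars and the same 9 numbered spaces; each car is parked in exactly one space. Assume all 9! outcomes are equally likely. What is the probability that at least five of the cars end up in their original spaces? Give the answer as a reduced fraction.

1339/362880

Favorable outcomes: Σ_{i≥5} C(9,i)·!(9-i) = 126·9 + 84·2 + 36·1 + 9·0 + 1·1 = 1339.
Total outcomes: 9! = 362880.
Probability = 1339/362880 = 1339/362880.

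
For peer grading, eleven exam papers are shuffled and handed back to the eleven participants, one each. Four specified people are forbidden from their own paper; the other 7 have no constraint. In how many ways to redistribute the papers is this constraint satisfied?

Let A_j be the event that the j-th constrained one is fixed. By inclusion-exclusion over the 4 events:
Σ_{j=0}^{4} (-1)^j C(4,j)(11-j)!
= C(4,0)·11! - C(4,1)·10! + C(4,2)·9! - C(4,3)·8! + C(4,4)·7!
= 39916800 - 14515200 + 2177280 - 161280 + 5040
= 27422640

27422640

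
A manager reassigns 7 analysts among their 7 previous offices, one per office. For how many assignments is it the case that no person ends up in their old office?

!7 is the nearest integer to 7!/e.
7! = 5040, and 5040/e ≈ 1854.11, so !7 = 1854.

1854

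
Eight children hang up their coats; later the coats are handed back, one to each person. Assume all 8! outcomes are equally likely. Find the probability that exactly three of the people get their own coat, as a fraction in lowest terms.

11/180

Favorable outcomes: C(8,3)·!5 = 56·44 = 2464.
Total outcomes: 8! = 40320.
Probability = 2464/40320 = 11/180.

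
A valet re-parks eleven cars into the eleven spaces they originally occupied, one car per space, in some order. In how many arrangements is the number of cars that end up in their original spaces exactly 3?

Choose which 3 of the 11 are fixed: C(11,3) = 165.
The other 8 form a derangement: !8 = 14833.
Total: 165 × 14833 = 2447445.

2447445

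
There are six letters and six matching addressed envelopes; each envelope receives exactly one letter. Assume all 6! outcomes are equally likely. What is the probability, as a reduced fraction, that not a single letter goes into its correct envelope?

53/144

Favorable outcomes: !6 = 265.
Total outcomes: 6! = 720.
Probability = 265/720 = 53/144.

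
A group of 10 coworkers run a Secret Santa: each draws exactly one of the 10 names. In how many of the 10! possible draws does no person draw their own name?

Recurrence: !10 = 10·!9 + (-1)^10.
!10 = 10·133496 + 1 = 1334961

1334961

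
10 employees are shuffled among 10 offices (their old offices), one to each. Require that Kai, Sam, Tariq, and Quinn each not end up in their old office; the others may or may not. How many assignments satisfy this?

2399760

Let A_j be the event that the j-th constrained one is fixed. By inclusion-exclusion over the 4 events:
Σ_{j=0}^{4} (-1)^j C(4,j)(10-j)!
= C(4,0)·10! - C(4,1)·9! + C(4,2)·8! - C(4,3)·7! + C(4,4)·6!
= 3628800 - 1451520 + 241920 - 20160 + 720
= 2399760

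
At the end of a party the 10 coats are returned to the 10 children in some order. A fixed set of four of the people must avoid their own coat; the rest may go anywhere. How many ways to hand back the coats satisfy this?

Inclusion-exclusion on the 4 forbidden self-matches:
Σ_{j=0}^{4} (-1)^j C(4,j)(10-j)!
= C(4,0)·10! - C(4,1)·9! + C(4,2)·8! - C(4,3)·7! + C(4,4)·6!
= 3628800 - 1451520 + 241920 - 20160 + 720
= 2399760

2399760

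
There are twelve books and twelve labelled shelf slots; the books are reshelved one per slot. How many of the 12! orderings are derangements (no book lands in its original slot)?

176214841

!12 is the nearest integer to 12!/e.
12! = 479001600, and 479001600/e ≈ 176214840.93, so !12 = 176214841.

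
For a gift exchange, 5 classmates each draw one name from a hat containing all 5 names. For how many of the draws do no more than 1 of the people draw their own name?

89

Sum C(5,i)·!(5-i) for i = 0..1:
  i=0: C(5,0)·!5 = 1·44 = 44
  i=1: C(5,1)·!4 = 5·9 = 45
Total = 89.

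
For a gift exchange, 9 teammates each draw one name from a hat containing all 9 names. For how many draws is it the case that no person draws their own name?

!9 is the nearest integer to 9!/e.
9! = 362880, and 362880/e ≈ 133496.09, so !9 = 133496.

133496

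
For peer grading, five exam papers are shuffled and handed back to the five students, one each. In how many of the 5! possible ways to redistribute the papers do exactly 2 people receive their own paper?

20

Pick the 2 fixed positions: C(5,2) = 10 ways.
The remaining 3 must be deranged: !3 = 2.
Total: 10 × 2 = 20.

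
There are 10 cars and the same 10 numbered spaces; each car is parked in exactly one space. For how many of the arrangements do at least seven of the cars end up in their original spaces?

# with exactly i fixed is C(10,i)·!(10-i); sum over i=7..10:
  i=7: C(10,7)·!3 = 120·2 = 240
  i=8: C(10,8)·!2 = 45·1 = 45
  i=9: C(10,9)·!1 = 10·0 = 0
  i=10: C(10,10)·!0 = 1·1 = 1
Total = 286.

286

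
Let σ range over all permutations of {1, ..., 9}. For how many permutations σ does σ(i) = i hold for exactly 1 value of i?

133497

Pick the single fixed position: C(9,1) = 9 ways.
The remaining 8 must be deranged: !8 = 14833.
Total: 9 × 14833 = 133497.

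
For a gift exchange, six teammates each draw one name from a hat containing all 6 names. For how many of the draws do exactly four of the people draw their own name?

Pick the 4 fixed positions: C(6,4) = 15 ways.
The remaining 2 must be deranged: !2 = 1.
Total: 15 × 1 = 15.

15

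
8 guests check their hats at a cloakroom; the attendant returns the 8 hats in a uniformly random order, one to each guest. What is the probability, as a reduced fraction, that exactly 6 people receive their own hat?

Favorable outcomes: C(8,6)·!2 = 28·1 = 28.
Total outcomes: 8! = 40320.
Probability = 28/40320 = 1/1440.

1/1440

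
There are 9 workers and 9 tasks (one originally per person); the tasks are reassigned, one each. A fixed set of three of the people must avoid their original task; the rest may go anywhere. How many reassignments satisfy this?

256320

Let A_j be the event that the j-th constrained one is fixed. By inclusion-exclusion over the 3 events:
Σ_{j=0}^{3} (-1)^j C(3,j)(9-j)!
= C(3,0)·9! - C(3,1)·8! + C(3,2)·7! - C(3,3)·6!
= 362880 - 120960 + 15120 - 720
= 256320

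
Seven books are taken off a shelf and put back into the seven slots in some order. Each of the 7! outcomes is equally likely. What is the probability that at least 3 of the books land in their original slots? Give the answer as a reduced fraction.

407/5040

Favorable outcomes: Σ_{i≥3} C(7,i)·!(7-i) = 35·9 + 35·2 + 21·1 + 7·0 + 1·1 = 407.
Total outcomes: 7! = 5040.
Probability = 407/5040 = 407/5040.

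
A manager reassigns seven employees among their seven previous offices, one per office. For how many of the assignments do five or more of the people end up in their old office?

22

# with exactly i fixed is C(7,i)·!(7-i); sum over i=5..7:
  i=5: C(7,5)·!2 = 21·1 = 21
  i=6: C(7,6)·!1 = 7·0 = 0
  i=7: C(7,7)·!0 = 1·1 = 1
Total = 22.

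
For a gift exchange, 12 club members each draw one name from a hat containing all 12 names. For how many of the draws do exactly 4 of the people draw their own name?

Pick the 4 fixed positions: C(12,4) = 495 ways.
The remaining 8 must be deranged: !8 = 14833.
Total: 495 × 14833 = 7342335.

7342335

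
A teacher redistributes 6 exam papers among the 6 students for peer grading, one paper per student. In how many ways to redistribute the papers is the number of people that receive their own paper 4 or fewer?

Sum C(6,i)·!(6-i) for i = 0..4:
  i=0: C(6,0)·!6 = 1·265 = 265
  i=1: C(6,1)·!5 = 6·44 = 264
  i=2: C(6,2)·!4 = 15·9 = 135
  i=3: C(6,3)·!3 = 20·2 = 40
  i=4: C(6,4)·!2 = 15·1 = 15
Total = 719.

719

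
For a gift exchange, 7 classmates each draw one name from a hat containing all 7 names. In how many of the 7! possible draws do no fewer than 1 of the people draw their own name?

# with exactly i fixed is C(7,i)·!(7-i); sum over i=1..7:
  i=1: C(7,1)·!6 = 7·265 = 1855
  i=2: C(7,2)·!5 = 21·44 = 924
  i=3: C(7,3)·!4 = 35·9 = 315
  i=4: C(7,4)·!3 = 35·2 = 70
  i=5: C(7,5)·!2 = 21·1 = 21
  i=6: C(7,6)·!1 = 7·0 = 0
  i=7: C(7,7)·!0 = 1·1 = 1
Total = 3186.

3186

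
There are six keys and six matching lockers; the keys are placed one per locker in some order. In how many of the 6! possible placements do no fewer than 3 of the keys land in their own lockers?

# with exactly i fixed is C(6,i)·!(6-i); sum over i=3..6:
  i=3: C(6,3)·!3 = 20·2 = 40
  i=4: C(6,4)·!2 = 15·1 = 15
  i=5: C(6,5)·!1 = 6·0 = 0
  i=6: C(6,6)·!0 = 1·1 = 1
Total = 56.

56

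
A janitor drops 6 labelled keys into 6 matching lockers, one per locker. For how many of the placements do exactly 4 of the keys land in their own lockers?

15

Choose which 4 of the 6 are fixed: C(6,4) = 15.
The other 2 form a derangement: !2 = 1.
Total: 15 × 1 = 15.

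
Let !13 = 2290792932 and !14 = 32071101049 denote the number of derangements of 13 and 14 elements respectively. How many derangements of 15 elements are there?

481066515734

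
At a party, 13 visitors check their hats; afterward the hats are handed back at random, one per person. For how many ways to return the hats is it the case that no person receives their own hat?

2290792932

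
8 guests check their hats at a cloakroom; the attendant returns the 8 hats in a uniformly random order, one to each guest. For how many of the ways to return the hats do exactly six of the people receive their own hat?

28

Pick the 6 fixed positions: C(8,6) = 28 ways.
The remaining 2 must be deranged: !2 = 1.
Total: 28 × 1 = 28.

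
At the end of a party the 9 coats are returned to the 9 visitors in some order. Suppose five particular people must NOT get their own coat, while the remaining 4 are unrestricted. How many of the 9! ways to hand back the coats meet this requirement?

Inclusion-exclusion on the 5 forbidden self-matches:
Σ_{j=0}^{5} (-1)^j C(5,j)(9-j)!
= C(5,0)·9! - C(5,1)·8! + C(5,2)·7! - C(5,3)·6! + C(5,4)·5! - C(5,5)·4!
= 362880 - 201600 + 50400 - 7200 + 600 - 24
= 205056

205056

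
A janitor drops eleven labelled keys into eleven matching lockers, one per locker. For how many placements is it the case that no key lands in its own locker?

By inclusion-exclusion, !11 = Σ (-1)^k · 11!/k! for k=0..11
= 11! - 11!/1! + 11!/2! - 11!/3! + 11!/4! - 11!/5! + 11!/6! - 11!/7! + 11!/8! - 11!/9! + 11!/10! - 11!/11!
= 39916800 - 39916800 + 19958400 - 6652800 + 1663200 - 332640 + 55440 - 7920 + 990 - 110 + 11 - 1
= 14684570

14684570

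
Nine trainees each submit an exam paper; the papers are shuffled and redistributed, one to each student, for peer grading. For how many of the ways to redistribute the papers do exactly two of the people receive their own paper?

66744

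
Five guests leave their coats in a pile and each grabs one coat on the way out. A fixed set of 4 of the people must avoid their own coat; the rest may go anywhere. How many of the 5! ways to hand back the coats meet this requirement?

Let A_j be the event that the j-th constrained one is fixed. By inclusion-exclusion over the 4 events:
Σ_{j=0}^{4} (-1)^j C(4,j)(5-j)!
= C(4,0)·5! - C(4,1)·4! + C(4,2)·3! - C(4,3)·2! + C(4,4)·1!
= 120 - 96 + 36 - 8 + 1
= 53

53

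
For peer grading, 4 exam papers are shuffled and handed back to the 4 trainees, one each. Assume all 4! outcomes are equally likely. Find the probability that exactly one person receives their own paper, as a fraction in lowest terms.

1/3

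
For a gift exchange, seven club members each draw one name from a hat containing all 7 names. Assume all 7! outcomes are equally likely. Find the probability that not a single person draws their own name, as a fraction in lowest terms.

Favorable outcomes: !7 = 1854.
Total outcomes: 7! = 5040.
Probability = 1854/5040 = 103/280.

103/280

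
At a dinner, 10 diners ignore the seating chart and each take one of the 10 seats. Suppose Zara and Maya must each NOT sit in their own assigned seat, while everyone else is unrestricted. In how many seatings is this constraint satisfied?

2943360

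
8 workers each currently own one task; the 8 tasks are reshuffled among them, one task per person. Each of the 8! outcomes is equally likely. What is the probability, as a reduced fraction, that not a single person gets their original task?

Favorable outcomes: !8 = 14833.
Total outcomes: 8! = 40320.
Probability = 14833/40320 = 2119/5760.

2119/5760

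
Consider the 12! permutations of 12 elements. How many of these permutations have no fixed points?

Recurrence: !12 = 11·(!11 + !10).
!12 = 11·(14684570 + 1334961) = 11·16019531 = 176214841

176214841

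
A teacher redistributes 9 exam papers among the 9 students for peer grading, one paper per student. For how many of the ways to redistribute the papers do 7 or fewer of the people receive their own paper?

362879

Sum C(9,i)·!(9-i) for i = 0..7:
  i=0: C(9,0)·!9 = 1·133496 = 133496
  i=1: C(9,1)·!8 = 9·14833 = 133497
  i=2: C(9,2)·!7 = 36·1854 = 66744
  i=3: C(9,3)·!6 = 84·265 = 22260
  i=4: C(9,4)·!5 = 126·44 = 5544
  i=5: C(9,5)·!4 = 126·9 = 1134
  i=6: C(9,6)·!3 = 84·2 = 168
  i=7: C(9,7)·!2 = 36·1 = 36
Total = 362879.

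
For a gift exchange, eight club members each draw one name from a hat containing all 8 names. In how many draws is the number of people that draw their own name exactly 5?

112

Pick the 5 fixed positions: C(8,5) = 56 ways.
The other 3 form a derangement: !3 = 2.
Total: 56 × 2 = 112.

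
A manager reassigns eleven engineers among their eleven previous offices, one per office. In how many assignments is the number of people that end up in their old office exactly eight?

330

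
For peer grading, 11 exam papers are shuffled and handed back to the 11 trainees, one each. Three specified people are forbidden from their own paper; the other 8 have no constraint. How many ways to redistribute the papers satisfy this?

30078720

Inclusion-exclusion on the 3 forbidden self-matches:
Σ_{j=0}^{3} (-1)^j C(3,j)(11-j)!
= C(3,0)·11! - C(3,1)·10! + C(3,2)·9! - C(3,3)·8!
= 39916800 - 10886400 + 1088640 - 40320
= 30078720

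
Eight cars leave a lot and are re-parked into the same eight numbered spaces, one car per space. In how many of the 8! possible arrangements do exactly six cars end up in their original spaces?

Choose which 6 of the 8 are fixed: C(8,6) = 28.
The other 2 form a derangement: !2 = 1.
Total: 28 × 1 = 28.

28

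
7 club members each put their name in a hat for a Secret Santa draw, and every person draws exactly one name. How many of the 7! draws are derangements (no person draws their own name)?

1854

By inclusion-exclusion, !7 = Σ (-1)^k · 7!/k! for k=0..7
= 7! - 7!/1! + 7!/2! - 7!/3! + 7!/4! - 7!/5! + 7!/6! - 7!/7!
= 5040 - 5040 + 2520 - 840 + 210 - 42 + 7 - 1
= 1854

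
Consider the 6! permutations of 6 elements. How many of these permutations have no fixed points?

Use !n = n·!(n-1) + (-1)^n.
!6 = 6·44 + 1 = 265

265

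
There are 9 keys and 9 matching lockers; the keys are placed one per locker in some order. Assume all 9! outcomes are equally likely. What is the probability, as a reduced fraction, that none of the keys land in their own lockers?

16687/45360

Favorable outcomes: !9 = 133496.
Total outcomes: 9! = 362880.
Probability = 133496/362880 = 16687/45360.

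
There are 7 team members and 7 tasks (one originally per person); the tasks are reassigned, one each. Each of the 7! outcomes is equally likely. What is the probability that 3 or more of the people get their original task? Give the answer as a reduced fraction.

407/5040

Favorable outcomes: Σ_{i≥3} C(7,i)·!(7-i) = 35·9 + 35·2 + 21·1 + 7·0 + 1·1 = 407.
Total outcomes: 7! = 5040.
Probability = 407/5040 = 407/5040.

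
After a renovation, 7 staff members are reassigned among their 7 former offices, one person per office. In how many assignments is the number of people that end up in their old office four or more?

92

# with exactly i fixed is C(7,i)·!(7-i); sum over i=4..7:
  i=4: C(7,4)·!3 = 35·2 = 70
  i=5: C(7,5)·!2 = 21·1 = 21
  i=6: C(7,6)·!1 = 7·0 = 0
  i=7: C(7,7)·!0 = 1·1 = 1
Total = 92.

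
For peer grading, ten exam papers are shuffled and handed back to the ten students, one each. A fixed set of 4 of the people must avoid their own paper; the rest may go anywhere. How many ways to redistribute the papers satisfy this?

2399760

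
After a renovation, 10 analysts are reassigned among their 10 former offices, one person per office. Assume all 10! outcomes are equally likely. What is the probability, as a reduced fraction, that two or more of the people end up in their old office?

958879/3628800

Favorable outcomes: Σ_{i≥2} C(10,i)·!(10-i) = 45·14833 + 120·1854 + 210·265 + 252·44 + 210·9 + 120·2 + 45·1 + 10·0 + 1·1 = 958879.
Total outcomes: 10! = 3628800.
Probability = 958879/3628800 = 958879/3628800.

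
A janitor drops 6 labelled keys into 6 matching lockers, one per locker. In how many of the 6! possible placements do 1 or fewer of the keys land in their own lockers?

529

Sum C(6,i)·!(6-i) for i = 0..1:
  i=0: C(6,0)·!6 = 1·265 = 265
  i=1: C(6,1)·!5 = 6·44 = 264
Total = 529.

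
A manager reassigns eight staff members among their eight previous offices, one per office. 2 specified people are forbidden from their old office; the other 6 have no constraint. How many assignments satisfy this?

Let A_j be the event that the j-th constrained one is fixed. By inclusion-exclusion over the 2 events:
Σ_{j=0}^{2} (-1)^j C(2,j)(8-j)!
= C(2,0)·8! - C(2,1)·7! + C(2,2)·6!
= 40320 - 10080 + 720
= 30960

30960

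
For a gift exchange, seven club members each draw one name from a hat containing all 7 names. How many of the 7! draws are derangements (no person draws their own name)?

1854

The subfactorial !7 = [7!/e] (nearest integer).
7! = 5040, and 5040/e ≈ 1854.11, so !7 = 1854.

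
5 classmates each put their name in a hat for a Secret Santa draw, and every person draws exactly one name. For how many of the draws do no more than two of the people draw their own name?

109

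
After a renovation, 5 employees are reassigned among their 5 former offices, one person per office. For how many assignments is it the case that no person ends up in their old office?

44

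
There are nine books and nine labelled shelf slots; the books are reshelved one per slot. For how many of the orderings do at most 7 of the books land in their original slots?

362879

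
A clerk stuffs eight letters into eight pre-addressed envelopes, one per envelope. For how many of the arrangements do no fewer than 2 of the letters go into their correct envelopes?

10655

Sum C(8,i)·!(8-i) for i = 2..8:
  i=2: C(8,2)·!6 = 28·265 = 7420
  i=3: C(8,3)·!5 = 56·44 = 2464
  i=4: C(8,4)·!4 = 70·9 = 630
  i=5: C(8,5)·!3 = 56·2 = 112
  i=6: C(8,6)·!2 = 28·1 = 28
  i=7: C(8,7)·!1 = 8·0 = 0
  i=8: C(8,8)·!0 = 1·1 = 1
Total = 10655.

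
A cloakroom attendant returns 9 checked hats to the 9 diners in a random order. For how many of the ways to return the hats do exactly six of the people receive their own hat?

168

Choose which 6 of the 9 are fixed: C(9,6) = 84.
The remaining 3 must be deranged: !3 = 2.
Total: 84 × 2 = 168.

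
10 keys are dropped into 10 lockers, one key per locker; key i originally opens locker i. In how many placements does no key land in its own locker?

1334961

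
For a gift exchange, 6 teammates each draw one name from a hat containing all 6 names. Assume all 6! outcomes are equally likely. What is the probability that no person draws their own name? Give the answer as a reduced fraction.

53/144

Favorable outcomes: !6 = 265.
Total outcomes: 6! = 720.
Probability = 265/720 = 53/144.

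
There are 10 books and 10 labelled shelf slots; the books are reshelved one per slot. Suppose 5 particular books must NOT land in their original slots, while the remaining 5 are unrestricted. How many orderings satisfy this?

Inclusion-exclusion on the 5 forbidden self-matches:
Σ_{j=0}^{5} (-1)^j C(5,j)(10-j)!
= C(5,0)·10! - C(5,1)·9! + C(5,2)·8! - C(5,3)·7! + C(5,4)·6! - C(5,5)·5!
= 3628800 - 1814400 + 403200 - 50400 + 3600 - 120
= 2170680

2170680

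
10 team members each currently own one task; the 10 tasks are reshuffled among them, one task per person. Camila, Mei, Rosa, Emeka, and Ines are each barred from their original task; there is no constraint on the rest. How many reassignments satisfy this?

Let A_j be the event that the j-th constrained one is fixed. By inclusion-exclusion over the 5 events:
Σ_{j=0}^{5} (-1)^j C(5,j)(10-j)!
= C(5,0)·10! - C(5,1)·9! + C(5,2)·8! - C(5,3)·7! + C(5,4)·6! - C(5,5)·5!
= 3628800 - 1814400 + 403200 - 50400 + 3600 - 120
= 2170680

2170680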